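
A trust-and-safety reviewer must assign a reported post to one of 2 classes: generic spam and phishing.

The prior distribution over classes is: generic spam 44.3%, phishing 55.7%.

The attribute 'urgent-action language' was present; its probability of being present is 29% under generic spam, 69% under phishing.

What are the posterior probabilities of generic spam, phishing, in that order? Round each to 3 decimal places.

By Bayes' rule, the unnormalized weight for each hypothesis is prior × likelihood:
  generic spam: 0.443 × 0.29 = 0.12847
  phishing: 0.557 × 0.69 = 0.38433
The unnormalized weights sum to 0.5128.
P(generic spam | evidence) = 0.12847 / 0.5128 ≈ 0.251
P(phishing | evidence) = 0.38433 / 0.5128 ≈ 0.749

0.251, 0.749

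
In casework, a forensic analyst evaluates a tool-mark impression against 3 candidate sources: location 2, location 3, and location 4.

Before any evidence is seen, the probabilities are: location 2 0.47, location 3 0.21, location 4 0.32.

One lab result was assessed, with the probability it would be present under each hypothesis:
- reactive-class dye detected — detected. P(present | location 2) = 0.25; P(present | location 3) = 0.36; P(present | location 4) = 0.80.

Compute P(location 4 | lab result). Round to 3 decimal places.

Multiply each prior by the likelihood of the lab result:
  location 2: 0.47 × 0.25 = 0.1175
  location 3: 0.21 × 0.36 = 0.0756
  location 4: 0.32 × 0.80 = 0.256
The unnormalized weights sum to 0.4491.
P(location 4 | evidence) = 0.256 / 0.4491 ≈ 0.570.

0.570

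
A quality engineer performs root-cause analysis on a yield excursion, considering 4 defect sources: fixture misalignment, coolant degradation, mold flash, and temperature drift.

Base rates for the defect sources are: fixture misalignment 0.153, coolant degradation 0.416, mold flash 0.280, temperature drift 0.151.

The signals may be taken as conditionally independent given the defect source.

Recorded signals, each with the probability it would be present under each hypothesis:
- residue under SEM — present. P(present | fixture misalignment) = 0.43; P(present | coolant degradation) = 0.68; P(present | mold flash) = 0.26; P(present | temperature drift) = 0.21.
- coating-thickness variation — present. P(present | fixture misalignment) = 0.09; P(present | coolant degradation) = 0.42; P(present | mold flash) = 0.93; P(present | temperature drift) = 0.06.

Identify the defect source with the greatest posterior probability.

coolant degradation

By Bayes' rule with conditional independence, the unnormalized weight for each hypothesis is prior × ∏ likelihoods:
  fixture misalignment: 0.153 × 0.43 × 0.09 = 0.0059211
  coolant degradation: 0.416 × 0.68 × 0.42 = 0.11881
  mold flash: 0.280 × 0.26 × 0.93 = 0.067704
  temperature drift: 0.151 × 0.21 × 0.06 = 0.0019026
The unnormalized weights sum to 0.19434.
P(fixture misalignment | evidence) ≈ 0.0059211 / 0.19434 ≈ 0.030
P(coolant degradation | evidence) ≈ 0.11881 / 0.19434 ≈ 0.611
P(mold flash | evidence) ≈ 0.067704 / 0.19434 ≈ 0.348
P(temperature drift | evidence) ≈ 0.0019026 / 0.19434 ≈ 0.010
The largest is 0.611, so coolant degradation is most probable.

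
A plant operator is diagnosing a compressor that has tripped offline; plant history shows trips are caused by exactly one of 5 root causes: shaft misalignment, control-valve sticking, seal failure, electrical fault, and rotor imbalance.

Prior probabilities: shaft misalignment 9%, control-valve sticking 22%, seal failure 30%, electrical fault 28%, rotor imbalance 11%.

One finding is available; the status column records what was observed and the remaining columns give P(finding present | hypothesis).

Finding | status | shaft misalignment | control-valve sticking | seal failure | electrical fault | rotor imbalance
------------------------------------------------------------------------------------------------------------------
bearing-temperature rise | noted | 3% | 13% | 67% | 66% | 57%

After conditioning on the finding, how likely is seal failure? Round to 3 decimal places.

0.419

Multiply each prior by the likelihood of the finding:
  shaft misalignment: 0.09 × 0.03 = 0.0027
  control-valve sticking: 0.22 × 0.13 = 0.0286
  seal failure: 0.30 × 0.67 = 0.201
  electrical fault: 0.28 × 0.66 = 0.1848
  rotor imbalance: 0.11 × 0.57 = 0.0627
Normalizing constant Z = 0.0027 + 0.0286 + 0.201 + 0.1848 + 0.0627 = 0.4798.
P(seal failure | evidence) = 0.201 / 0.4798 ≈ 0.419.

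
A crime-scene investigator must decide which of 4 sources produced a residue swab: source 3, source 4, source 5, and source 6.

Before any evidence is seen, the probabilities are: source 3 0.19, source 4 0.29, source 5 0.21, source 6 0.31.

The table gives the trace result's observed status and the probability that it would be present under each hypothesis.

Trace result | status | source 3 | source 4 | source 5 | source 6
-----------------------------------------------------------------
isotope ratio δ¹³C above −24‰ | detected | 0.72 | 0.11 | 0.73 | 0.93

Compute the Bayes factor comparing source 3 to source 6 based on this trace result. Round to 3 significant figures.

0.774

Likelihood of this trace result under each hypothesis:
  source 3: 0.72
  source 6: 0.93
Bayes factor = 0.72 / 0.93 ≈ 0.774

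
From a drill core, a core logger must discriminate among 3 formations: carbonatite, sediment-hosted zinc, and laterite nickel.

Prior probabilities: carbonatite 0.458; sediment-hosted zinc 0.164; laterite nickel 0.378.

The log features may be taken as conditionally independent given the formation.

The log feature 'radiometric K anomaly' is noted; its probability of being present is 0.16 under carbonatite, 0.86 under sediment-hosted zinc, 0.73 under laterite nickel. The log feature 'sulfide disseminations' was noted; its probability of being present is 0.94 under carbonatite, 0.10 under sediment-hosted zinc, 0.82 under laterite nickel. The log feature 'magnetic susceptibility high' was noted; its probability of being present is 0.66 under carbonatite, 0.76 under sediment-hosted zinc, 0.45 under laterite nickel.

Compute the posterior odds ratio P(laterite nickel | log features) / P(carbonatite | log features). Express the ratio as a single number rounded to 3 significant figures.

2.24

Posterior odds equal prior odds times the likelihood ratio; only the two competing hypotheses matter.
  laterite nickel: 0.378 × 0.73 × 0.82 × 0.45 = 0.10182
  carbonatite: 0.458 × 0.16 × 0.94 × 0.66 = 0.045463
Posterior odds = 0.10182 / 0.045463 ≈ 2.24.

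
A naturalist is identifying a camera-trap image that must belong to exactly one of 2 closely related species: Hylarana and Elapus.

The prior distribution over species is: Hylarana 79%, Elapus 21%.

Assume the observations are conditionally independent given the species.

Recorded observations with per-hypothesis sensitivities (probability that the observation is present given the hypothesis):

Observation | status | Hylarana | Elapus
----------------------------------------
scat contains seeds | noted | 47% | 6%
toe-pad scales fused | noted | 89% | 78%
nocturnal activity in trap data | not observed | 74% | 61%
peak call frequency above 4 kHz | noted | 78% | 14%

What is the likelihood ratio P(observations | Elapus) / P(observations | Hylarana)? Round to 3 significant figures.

0.0301

Take the product of per-observation likelihoods under each hypothesis (using 1 − P(present | H) for each absent observation), then divide.
  Elapus: 0.06 × 0.78 × (1 − 0.61) × 0.14 = 0.0025553
  Hylarana: 0.47 × 0.89 × (1 − 0.74) × 0.78 = 0.084831
Bayes factor = 0.0025553 / 0.084831 ≈ 0.0301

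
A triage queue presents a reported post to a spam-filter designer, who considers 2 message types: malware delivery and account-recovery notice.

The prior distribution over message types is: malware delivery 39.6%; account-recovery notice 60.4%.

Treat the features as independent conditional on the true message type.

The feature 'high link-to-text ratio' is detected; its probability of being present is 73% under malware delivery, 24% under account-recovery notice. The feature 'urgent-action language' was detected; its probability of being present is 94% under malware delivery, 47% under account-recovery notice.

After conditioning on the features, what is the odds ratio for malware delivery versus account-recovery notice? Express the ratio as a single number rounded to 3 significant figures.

Posterior odds equal prior odds times the likelihood ratio; only the two competing hypotheses matter.
  malware delivery: 0.396 × 0.73 × 0.94 = 0.27174
  account-recovery notice: 0.604 × 0.24 × 0.47 = 0.068131
Odds(malware delivery : account-recovery notice) = 0.27174 / 0.068131 ≈ 3.99.

3.99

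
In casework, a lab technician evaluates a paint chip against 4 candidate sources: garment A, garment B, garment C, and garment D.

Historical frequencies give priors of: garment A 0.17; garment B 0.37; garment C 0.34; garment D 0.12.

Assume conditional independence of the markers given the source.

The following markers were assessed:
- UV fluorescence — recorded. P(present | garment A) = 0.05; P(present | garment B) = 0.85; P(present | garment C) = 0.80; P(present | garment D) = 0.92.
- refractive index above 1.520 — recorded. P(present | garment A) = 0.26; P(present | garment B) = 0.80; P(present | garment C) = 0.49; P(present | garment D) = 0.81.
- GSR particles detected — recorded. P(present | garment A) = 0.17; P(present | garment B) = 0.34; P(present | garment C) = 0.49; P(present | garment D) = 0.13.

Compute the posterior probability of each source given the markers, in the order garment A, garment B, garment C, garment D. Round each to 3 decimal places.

Multiply each prior by the joint likelihood of the marker pattern:
  garment A: 0.17 × 0.05 × 0.26 × 0.17 = 0.0003757
  garment B: 0.37 × 0.85 × 0.80 × 0.34 = 0.085544
  garment C: 0.34 × 0.80 × 0.49 × 0.49 = 0.065307
  garment D: 0.12 × 0.92 × 0.81 × 0.13 = 0.011625
Normalizing constant Z = 0.0003757 + 0.085544 + 0.065307 + 0.011625 = 0.16285.
P(garment A | evidence) = 0.0003757 / 0.16285 ≈ 0.002
P(garment B | evidence) = 0.085544 / 0.16285 ≈ 0.525
P(garment C | evidence) = 0.065307 / 0.16285 ≈ 0.401
P(garment D | evidence) = 0.011625 / 0.16285 ≈ 0.071

0.002, 0.525, 0.401, 0.071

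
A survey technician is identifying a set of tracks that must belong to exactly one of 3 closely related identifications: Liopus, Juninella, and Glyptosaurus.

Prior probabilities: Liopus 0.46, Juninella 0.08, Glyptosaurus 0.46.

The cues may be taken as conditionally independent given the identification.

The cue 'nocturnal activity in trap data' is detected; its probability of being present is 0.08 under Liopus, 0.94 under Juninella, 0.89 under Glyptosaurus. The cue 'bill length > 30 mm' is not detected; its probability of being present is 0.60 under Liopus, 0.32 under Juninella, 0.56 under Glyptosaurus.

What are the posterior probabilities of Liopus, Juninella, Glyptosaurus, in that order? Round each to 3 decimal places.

Multiply each prior by the joint likelihood of the cue pattern (using 1 − P(present | H) for each absent cue):
  Liopus: 0.46 × 0.08 × (1 − 0.60) = 0.01472
  Juninella: 0.08 × 0.94 × (1 − 0.32) = 0.051136
  Glyptosaurus: 0.46 × 0.89 × (1 − 0.56) = 0.18014
Normalizing constant Z = 0.01472 + 0.051136 + 0.18014 = 0.24599.
P(Liopus | evidence) = 0.01472 / 0.24599 ≈ 0.060
P(Juninella | evidence) = 0.051136 / 0.24599 ≈ 0.208
P(Glyptosaurus | evidence) = 0.18014 / 0.24599 ≈ 0.732

0.060, 0.208, 0.732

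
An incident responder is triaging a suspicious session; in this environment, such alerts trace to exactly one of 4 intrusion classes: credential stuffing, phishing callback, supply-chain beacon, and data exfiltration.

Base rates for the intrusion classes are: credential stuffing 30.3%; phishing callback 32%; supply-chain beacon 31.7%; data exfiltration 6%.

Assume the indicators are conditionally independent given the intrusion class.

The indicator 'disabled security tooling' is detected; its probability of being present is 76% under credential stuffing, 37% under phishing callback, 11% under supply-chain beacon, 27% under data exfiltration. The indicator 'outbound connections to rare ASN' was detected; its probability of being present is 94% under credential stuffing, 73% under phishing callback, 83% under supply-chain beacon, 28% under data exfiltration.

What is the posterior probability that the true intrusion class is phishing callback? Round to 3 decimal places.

0.257

By Bayes' rule with conditional independence, the unnormalized weight for each hypothesis is prior × ∏ likelihoods:
  credential stuffing: 0.303 × 0.76 × 0.94 = 0.21646
  phishing callback: 0.320 × 0.37 × 0.73 = 0.086432
  supply-chain beacon: 0.317 × 0.11 × 0.83 = 0.028942
  data exfiltration: 0.060 × 0.27 × 0.28 = 0.004536
The unnormalized weights sum to 0.33637.
P(phishing callback | evidence) = 0.086432 / 0.33637 ≈ 0.257.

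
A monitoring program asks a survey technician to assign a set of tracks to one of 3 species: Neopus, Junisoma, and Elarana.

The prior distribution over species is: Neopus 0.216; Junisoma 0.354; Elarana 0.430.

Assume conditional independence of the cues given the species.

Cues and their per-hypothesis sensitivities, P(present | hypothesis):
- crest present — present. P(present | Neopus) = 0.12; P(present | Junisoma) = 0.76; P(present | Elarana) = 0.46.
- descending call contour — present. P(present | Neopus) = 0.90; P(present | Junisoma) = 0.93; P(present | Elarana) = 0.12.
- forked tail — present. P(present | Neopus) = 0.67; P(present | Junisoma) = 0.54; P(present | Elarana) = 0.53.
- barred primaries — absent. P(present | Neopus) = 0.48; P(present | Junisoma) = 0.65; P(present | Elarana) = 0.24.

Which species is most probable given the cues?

Junisoma

By Bayes' rule with conditional independence, the unnormalized weight for each hypothesis is prior × ∏ likelihoods (using 1 − P(present | H) for each absent cue):
  Neopus: 0.216 × 0.12 × 0.90 × 0.67 × (1 − 0.48) = 0.0081275
  Junisoma: 0.354 × 0.76 × 0.93 × 0.54 × (1 − 0.65) = 0.047289
  Elarana: 0.430 × 0.46 × 0.12 × 0.53 × (1 − 0.24) = 0.0095609
Normalizing constant Z = 0.0081275 + 0.047289 + 0.0095609 = 0.064977.
P(Neopus | evidence) ≈ 0.0081275 / 0.064977 ≈ 0.125
P(Junisoma | evidence) ≈ 0.047289 / 0.064977 ≈ 0.728
P(Elarana | evidence) ≈ 0.0095609 / 0.064977 ≈ 0.147
The largest is 0.728, so Junisoma is most probable.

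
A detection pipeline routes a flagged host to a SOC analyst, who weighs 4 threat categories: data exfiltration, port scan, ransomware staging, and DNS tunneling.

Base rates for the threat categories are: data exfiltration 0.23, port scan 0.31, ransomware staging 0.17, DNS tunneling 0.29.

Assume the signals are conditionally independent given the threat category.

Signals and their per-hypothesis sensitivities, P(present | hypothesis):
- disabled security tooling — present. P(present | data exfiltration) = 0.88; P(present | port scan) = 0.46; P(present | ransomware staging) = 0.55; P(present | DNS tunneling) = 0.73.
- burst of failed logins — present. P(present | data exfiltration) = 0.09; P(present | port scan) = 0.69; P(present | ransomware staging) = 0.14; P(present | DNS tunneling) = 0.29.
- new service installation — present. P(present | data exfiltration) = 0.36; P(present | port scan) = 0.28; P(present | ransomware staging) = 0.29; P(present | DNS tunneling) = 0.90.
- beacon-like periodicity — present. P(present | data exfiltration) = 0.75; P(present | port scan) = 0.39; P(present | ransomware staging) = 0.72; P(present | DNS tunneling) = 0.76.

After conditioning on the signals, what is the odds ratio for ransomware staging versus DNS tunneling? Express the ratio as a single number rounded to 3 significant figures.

0.0651

Unnormalized posterior weight (prior times the signal likelihoods) for each of the two hypotheses:
  ransomware staging: 0.17 × 0.55 × 0.14 × 0.29 × 0.72 = 0.0027332
  DNS tunneling: 0.29 × 0.73 × 0.29 × 0.90 × 0.76 = 0.041993
Posterior odds = 0.0027332 / 0.041993 ≈ 0.0651.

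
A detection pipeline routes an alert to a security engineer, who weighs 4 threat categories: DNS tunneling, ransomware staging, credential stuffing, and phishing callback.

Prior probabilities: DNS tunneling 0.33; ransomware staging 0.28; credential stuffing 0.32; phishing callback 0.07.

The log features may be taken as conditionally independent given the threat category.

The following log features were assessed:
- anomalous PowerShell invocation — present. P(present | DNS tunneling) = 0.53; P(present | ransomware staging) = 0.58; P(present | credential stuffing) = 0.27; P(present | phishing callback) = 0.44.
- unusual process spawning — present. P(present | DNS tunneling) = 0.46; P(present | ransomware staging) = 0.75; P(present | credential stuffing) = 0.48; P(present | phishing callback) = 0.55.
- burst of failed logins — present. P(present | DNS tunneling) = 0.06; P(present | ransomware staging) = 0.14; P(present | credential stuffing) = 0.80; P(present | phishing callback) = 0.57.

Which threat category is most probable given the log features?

For each hypothesis, the unnormalized posterior weight is prior × product of the log feature likelihoods:
  DNS tunneling: 0.33 × 0.53 × 0.46 × 0.06 = 0.0048272
  ransomware staging: 0.28 × 0.58 × 0.75 × 0.14 = 0.017052
  credential stuffing: 0.32 × 0.27 × 0.48 × 0.80 = 0.033178
  phishing callback: 0.07 × 0.44 × 0.55 × 0.57 = 0.0096558
The unnormalized weights sum to 0.064713.
P(DNS tunneling | evidence) ≈ 0.0048272 / 0.064713 ≈ 0.075
P(ransomware staging | evidence) ≈ 0.017052 / 0.064713 ≈ 0.264
P(credential stuffing | evidence) ≈ 0.033178 / 0.064713 ≈ 0.513
P(phishing callback | evidence) ≈ 0.0096558 / 0.064713 ≈ 0.149
The largest is 0.513, so credential stuffing is most probable.

credential stuffing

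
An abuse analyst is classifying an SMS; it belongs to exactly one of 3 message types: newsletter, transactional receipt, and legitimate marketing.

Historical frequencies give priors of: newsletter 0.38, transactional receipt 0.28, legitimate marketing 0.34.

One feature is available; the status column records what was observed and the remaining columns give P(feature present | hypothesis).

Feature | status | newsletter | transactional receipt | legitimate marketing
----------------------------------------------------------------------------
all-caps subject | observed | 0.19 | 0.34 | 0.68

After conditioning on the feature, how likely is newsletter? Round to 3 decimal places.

0.181

For each hypothesis, the unnormalized posterior weight is prior × likelihood:
  newsletter: 0.38 × 0.19 = 0.0722
  transactional receipt: 0.28 × 0.34 = 0.0952
  legitimate marketing: 0.34 × 0.68 = 0.2312
The unnormalized weights sum to 0.3986.
P(newsletter | evidence) = 0.0722 / 0.3986 ≈ 0.181.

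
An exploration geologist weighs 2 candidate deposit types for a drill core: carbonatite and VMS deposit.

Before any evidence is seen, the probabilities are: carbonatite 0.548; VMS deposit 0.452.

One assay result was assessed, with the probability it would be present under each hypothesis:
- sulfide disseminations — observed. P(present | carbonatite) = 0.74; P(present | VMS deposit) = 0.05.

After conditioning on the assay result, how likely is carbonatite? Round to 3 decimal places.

0.947

Multiply each prior by the likelihood of the assay result:
  carbonatite: 0.548 × 0.74 = 0.40552
  VMS deposit: 0.452 × 0.05 = 0.0226
The unnormalized weights sum to 0.42812.
P(carbonatite | evidence) = 0.40552 / 0.42812 ≈ 0.947.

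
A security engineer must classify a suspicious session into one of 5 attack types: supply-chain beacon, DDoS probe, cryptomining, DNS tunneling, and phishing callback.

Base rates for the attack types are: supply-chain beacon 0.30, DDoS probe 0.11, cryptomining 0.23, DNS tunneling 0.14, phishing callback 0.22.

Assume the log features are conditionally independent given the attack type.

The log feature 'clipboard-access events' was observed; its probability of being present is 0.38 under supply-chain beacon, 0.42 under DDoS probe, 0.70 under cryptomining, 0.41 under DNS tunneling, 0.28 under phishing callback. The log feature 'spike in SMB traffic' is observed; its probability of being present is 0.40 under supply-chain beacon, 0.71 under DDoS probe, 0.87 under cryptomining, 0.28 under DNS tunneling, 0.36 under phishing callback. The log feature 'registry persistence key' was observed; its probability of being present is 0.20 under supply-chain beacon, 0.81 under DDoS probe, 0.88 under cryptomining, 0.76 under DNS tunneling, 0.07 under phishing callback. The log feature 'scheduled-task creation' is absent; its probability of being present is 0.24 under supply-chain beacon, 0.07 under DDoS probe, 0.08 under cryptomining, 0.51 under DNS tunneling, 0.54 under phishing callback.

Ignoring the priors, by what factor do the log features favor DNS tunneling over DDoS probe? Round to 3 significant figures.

Take the product of per-log feature likelihoods under each hypothesis (using 1 − P(present | H) for each absent log feature), then divide.
  DNS tunneling: 0.41 × 0.28 × 0.76 × (1 − 0.51) = 0.042752
  DDoS probe: 0.42 × 0.71 × 0.81 × (1 − 0.07) = 0.22463
Bayes factor = 0.042752 / 0.22463 ≈ 0.190

0.190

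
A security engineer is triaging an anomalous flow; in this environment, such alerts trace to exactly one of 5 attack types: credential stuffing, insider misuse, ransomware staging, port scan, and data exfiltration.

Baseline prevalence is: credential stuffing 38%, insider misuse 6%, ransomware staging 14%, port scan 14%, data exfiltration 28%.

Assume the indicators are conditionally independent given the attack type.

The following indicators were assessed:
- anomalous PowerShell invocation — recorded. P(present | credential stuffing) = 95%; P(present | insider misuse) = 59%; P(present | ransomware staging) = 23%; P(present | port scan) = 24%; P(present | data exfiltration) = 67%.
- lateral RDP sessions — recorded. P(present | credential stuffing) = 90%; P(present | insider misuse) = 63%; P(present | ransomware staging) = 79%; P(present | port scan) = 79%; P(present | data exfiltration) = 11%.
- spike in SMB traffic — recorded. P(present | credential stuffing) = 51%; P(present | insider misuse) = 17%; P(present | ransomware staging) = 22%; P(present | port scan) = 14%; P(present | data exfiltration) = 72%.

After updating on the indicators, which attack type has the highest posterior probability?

credential stuffing

By Bayes' rule with conditional independence, the unnormalized weight for each hypothesis is prior × ∏ likelihoods:
  credential stuffing: 0.38 × 0.95 × 0.90 × 0.51 = 0.1657
  insider misuse: 0.06 × 0.59 × 0.63 × 0.17 = 0.0037913
  ransomware staging: 0.14 × 0.23 × 0.79 × 0.22 = 0.0055964
  port scan: 0.14 × 0.24 × 0.79 × 0.14 = 0.0037162
  data exfiltration: 0.28 × 0.67 × 0.11 × 0.72 = 0.014858
The unnormalized weights sum to 0.19366.
P(credential stuffing | evidence) ≈ 0.1657 / 0.19366 ≈ 0.856
P(insider misuse | evidence) ≈ 0.0037913 / 0.19366 ≈ 0.020
P(ransomware staging | evidence) ≈ 0.0055964 / 0.19366 ≈ 0.029
P(port scan | evidence) ≈ 0.0037162 / 0.19366 ≈ 0.019
P(data exfiltration | evidence) ≈ 0.014858 / 0.19366 ≈ 0.077
The largest is 0.856, so credential stuffing is most probable.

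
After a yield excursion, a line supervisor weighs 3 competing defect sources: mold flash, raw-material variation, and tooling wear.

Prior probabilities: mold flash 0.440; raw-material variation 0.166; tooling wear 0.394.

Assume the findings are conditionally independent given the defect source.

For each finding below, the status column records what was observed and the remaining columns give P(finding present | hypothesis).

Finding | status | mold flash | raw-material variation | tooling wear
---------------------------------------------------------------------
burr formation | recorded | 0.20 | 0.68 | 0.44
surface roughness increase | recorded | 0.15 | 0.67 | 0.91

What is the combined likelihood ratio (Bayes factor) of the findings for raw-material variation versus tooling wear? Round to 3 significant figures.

1.14

Joint likelihood of the evidence pattern under each hypothesis:
  raw-material variation: 0.68 × 0.67 = 0.4556
  tooling wear: 0.44 × 0.91 = 0.4004
Bayes factor = 0.4556 / 0.4004 ≈ 1.14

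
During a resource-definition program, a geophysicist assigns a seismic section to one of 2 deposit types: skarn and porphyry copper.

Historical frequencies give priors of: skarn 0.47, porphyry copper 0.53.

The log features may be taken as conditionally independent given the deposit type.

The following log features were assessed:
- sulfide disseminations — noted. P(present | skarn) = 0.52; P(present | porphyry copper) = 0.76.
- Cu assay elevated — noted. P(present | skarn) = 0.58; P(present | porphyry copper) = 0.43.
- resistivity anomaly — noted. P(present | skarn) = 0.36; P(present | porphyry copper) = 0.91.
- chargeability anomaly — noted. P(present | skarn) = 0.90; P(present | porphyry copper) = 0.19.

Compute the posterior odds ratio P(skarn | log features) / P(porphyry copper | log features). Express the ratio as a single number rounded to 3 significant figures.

1.53

Posterior odds equal prior odds times the likelihood ratio; only the two competing hypotheses matter.
  skarn: 0.47 × 0.52 × 0.58 × 0.36 × 0.90 = 0.045928
  porphyry copper: 0.53 × 0.76 × 0.43 × 0.91 × 0.19 = 0.029947
Posterior odds = 0.045928 / 0.029947 ≈ 1.53.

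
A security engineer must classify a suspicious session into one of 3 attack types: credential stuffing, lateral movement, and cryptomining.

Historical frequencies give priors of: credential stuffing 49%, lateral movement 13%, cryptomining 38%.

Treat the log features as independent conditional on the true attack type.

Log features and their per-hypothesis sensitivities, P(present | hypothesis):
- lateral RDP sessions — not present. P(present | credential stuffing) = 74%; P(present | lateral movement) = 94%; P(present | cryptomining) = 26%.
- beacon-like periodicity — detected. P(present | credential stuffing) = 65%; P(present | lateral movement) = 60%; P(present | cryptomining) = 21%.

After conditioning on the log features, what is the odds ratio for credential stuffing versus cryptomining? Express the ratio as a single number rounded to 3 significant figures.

1.40

Unnormalized posterior weight (prior times the log feature likelihoods) for each of the two hypotheses (using 1 − P(present | H) for each absent log feature):
  credential stuffing: 0.49 × (1 − 0.74) × 0.65 = 0.08281
  cryptomining: 0.38 × (1 − 0.26) × 0.21 = 0.059052
Odds(credential stuffing : cryptomining) = 0.08281 / 0.059052 ≈ 1.40.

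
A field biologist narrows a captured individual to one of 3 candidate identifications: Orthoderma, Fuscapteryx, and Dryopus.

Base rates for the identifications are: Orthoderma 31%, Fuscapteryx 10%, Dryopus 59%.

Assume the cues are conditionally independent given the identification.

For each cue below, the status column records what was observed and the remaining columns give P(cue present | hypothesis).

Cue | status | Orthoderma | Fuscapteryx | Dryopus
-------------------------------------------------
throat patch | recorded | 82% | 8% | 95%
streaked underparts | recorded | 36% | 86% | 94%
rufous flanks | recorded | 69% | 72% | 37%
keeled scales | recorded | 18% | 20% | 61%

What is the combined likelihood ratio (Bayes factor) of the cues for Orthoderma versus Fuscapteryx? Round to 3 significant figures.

3.70

Take the product of per-cue likelihoods under each hypothesis, then divide.
  Orthoderma: 0.82 × 0.36 × 0.69 × 0.18 = 0.036664
  Fuscapteryx: 0.08 × 0.86 × 0.72 × 0.20 = 0.0099072
Bayes factor = 0.036664 / 0.0099072 ≈ 3.70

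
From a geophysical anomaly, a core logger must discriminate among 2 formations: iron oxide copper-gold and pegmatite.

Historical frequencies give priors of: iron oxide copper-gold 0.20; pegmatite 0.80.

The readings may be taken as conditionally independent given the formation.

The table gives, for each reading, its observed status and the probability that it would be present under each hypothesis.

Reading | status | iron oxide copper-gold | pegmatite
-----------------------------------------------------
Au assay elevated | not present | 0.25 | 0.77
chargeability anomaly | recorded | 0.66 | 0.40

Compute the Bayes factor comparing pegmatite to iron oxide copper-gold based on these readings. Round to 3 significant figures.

Take the product of per-reading likelihoods under each hypothesis (using 1 − P(present | H) for each absent reading), then divide.
  pegmatite: (1 − 0.77) × 0.40 = 0.092
  iron oxide copper-gold: (1 − 0.25) × 0.66 = 0.495
Bayes factor = 0.092 / 0.495 ≈ 0.186

0.186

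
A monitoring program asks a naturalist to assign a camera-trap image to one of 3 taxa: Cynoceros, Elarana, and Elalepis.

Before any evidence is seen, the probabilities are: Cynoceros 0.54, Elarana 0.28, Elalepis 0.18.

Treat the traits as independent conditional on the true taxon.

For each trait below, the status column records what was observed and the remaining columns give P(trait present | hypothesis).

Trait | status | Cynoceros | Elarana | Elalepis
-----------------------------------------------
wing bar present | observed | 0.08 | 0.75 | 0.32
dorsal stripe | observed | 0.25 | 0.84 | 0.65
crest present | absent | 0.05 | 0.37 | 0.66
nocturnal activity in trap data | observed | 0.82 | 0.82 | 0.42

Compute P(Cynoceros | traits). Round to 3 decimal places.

0.080

By Bayes' rule with conditional independence, the unnormalized weight for each hypothesis is prior × ∏ likelihoods (using 1 − P(present | H) for each absent trait):
  Cynoceros: 0.54 × 0.08 × 0.25 × (1 − 0.05) × 0.82 = 0.0084132
  Elarana: 0.28 × 0.75 × 0.84 × (1 − 0.37) × 0.82 = 0.091128
  Elalepis: 0.18 × 0.32 × 0.65 × (1 − 0.66) × 0.42 = 0.0053464
Marginal likelihood of the evidence = 0.10489.
P(Cynoceros | evidence) = 0.0084132 / 0.10489 ≈ 0.080.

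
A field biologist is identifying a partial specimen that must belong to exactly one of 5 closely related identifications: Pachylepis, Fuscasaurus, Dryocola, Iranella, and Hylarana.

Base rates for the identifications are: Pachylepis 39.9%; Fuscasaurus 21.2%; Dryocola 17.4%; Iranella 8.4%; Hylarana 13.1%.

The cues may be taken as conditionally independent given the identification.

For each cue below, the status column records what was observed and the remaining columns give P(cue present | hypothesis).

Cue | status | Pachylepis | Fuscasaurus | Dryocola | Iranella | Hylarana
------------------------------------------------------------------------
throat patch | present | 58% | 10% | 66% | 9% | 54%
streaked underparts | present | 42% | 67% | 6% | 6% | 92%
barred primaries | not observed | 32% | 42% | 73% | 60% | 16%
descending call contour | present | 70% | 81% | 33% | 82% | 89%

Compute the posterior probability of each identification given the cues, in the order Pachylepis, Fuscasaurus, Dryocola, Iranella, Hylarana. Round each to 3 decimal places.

Multiply each prior by the joint likelihood of the cue pattern (using 1 − P(present | H) for each absent cue):
  Pachylepis: 0.399 × 0.58 × 0.42 × (1 − 0.32) × 0.70 = 0.046265
  Fuscasaurus: 0.212 × 0.10 × 0.67 × (1 − 0.42) × 0.81 = 0.006673
  Dryocola: 0.174 × 0.66 × 0.06 × (1 − 0.73) × 0.33 = 0.00061393
  Iranella: 0.084 × 0.09 × 0.06 × (1 − 0.60) × 0.82 = 0.00014878
  Hylarana: 0.131 × 0.54 × 0.92 × (1 − 0.16) × 0.89 = 0.048654
Normalizing constant Z = 0.046265 + 0.006673 + 0.00061393 + 0.00014878 + 0.048654 = 0.10236.
P(Pachylepis | evidence) = 0.046265 / 0.10236 ≈ 0.452
P(Fuscasaurus | evidence) = 0.006673 / 0.10236 ≈ 0.065
P(Dryocola | evidence) = 0.00061393 / 0.10236 ≈ 0.006
P(Iranella | evidence) = 0.00014878 / 0.10236 ≈ 0.001
P(Hylarana | evidence) = 0.048654 / 0.10236 ≈ 0.475

0.452, 0.065, 0.006, 0.001, 0.475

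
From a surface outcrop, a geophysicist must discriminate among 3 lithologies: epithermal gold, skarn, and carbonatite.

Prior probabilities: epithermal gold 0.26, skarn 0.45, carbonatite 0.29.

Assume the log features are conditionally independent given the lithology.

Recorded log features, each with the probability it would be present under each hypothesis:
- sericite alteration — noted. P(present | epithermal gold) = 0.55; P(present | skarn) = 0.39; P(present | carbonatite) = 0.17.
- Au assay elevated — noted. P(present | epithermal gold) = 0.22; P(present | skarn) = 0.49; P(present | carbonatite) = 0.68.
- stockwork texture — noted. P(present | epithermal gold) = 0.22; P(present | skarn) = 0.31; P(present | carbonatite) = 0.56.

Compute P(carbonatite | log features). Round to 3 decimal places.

Multiply each prior by the joint likelihood of the log feature pattern:
  epithermal gold: 0.26 × 0.55 × 0.22 × 0.22 = 0.0069212
  skarn: 0.45 × 0.39 × 0.49 × 0.31 = 0.026658
  carbonatite: 0.29 × 0.17 × 0.68 × 0.56 = 0.018773
Normalizing constant Z = 0.0069212 + 0.026658 + 0.018773 = 0.052353.
P(carbonatite | evidence) = 0.018773 / 0.052353 ≈ 0.359.

0.359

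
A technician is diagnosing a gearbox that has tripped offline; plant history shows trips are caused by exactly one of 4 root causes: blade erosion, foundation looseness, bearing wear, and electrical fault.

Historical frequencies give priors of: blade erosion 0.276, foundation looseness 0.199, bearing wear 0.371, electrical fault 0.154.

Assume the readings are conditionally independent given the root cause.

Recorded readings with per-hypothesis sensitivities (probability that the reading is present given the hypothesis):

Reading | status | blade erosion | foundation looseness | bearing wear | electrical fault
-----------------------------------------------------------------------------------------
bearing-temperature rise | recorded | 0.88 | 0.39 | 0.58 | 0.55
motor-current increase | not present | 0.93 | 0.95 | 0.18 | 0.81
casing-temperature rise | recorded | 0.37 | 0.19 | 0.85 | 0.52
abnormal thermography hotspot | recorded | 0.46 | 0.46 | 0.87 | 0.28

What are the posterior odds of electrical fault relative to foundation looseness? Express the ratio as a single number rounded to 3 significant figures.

6.91

The normalizing constant cancels in an odds ratio, so compute prior × likelihood for the two hypotheses only (using 1 − P(present | H) for each absent reading):
  electrical fault: 0.154 × 0.55 × (1 − 0.81) × 0.52 × 0.28 = 0.0023431
  foundation looseness: 0.199 × 0.39 × (1 − 0.95) × 0.19 × 0.46 = 0.00033916
Odds(electrical fault : foundation looseness) = 0.0023431 / 0.00033916 ≈ 6.91.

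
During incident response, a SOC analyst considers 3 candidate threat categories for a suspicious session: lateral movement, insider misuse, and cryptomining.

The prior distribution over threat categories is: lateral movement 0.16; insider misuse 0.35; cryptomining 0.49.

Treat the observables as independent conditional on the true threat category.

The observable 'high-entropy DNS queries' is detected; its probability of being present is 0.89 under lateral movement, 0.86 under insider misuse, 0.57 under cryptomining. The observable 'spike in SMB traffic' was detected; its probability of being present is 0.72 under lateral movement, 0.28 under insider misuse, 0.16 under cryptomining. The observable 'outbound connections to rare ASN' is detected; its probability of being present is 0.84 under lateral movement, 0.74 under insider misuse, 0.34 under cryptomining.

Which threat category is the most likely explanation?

lateral movement

Multiply each prior by the joint likelihood of the observable pattern:
  lateral movement: 0.16 × 0.89 × 0.72 × 0.84 = 0.086124
  insider misuse: 0.35 × 0.86 × 0.28 × 0.74 = 0.062367
  cryptomining: 0.49 × 0.57 × 0.16 × 0.34 = 0.015194
The unnormalized weights sum to 0.16368.
P(lateral movement | evidence) ≈ 0.086124 / 0.16368 ≈ 0.526
P(insider misuse | evidence) ≈ 0.062367 / 0.16368 ≈ 0.381
P(cryptomining | evidence) ≈ 0.015194 / 0.16368 ≈ 0.093
The largest is 0.526, so lateral movement is most probable.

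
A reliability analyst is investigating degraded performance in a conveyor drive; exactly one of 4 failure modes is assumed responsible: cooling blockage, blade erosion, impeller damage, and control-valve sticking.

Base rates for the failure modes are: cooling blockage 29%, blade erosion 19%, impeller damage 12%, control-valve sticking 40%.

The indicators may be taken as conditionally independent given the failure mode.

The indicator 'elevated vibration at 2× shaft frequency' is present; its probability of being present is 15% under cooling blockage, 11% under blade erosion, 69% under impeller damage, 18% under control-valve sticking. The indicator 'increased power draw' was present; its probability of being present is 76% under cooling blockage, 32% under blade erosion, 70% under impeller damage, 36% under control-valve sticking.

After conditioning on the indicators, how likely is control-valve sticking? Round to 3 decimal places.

0.210

Multiply each prior by the joint likelihood of the indicator pattern:
  cooling blockage: 0.29 × 0.15 × 0.76 = 0.03306
  blade erosion: 0.19 × 0.11 × 0.32 = 0.006688
  impeller damage: 0.12 × 0.69 × 0.70 = 0.05796
  control-valve sticking: 0.40 × 0.18 × 0.36 = 0.02592
Marginal likelihood of the evidence = 0.12363.
P(control-valve sticking | evidence) = 0.02592 / 0.12363 ≈ 0.210.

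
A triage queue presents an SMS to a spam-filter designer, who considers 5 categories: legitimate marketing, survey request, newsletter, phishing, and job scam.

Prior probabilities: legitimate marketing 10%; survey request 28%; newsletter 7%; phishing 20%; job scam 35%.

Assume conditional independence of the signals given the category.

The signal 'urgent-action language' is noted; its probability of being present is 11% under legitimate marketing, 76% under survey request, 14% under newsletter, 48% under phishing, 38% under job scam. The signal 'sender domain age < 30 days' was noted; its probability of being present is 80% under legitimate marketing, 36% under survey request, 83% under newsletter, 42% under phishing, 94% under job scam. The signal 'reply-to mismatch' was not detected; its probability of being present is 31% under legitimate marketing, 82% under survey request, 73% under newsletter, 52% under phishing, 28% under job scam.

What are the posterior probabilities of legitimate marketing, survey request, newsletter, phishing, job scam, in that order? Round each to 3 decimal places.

0.046, 0.105, 0.017, 0.147, 0.685

By Bayes' rule with conditional independence, the unnormalized weight for each hypothesis is prior × ∏ likelihoods (using 1 − P(present | H) for each absent signal):
  legitimate marketing: 0.10 × 0.11 × 0.80 × (1 − 0.31) = 0.006072
  survey request: 0.28 × 0.76 × 0.36 × (1 − 0.82) = 0.013789
  newsletter: 0.07 × 0.14 × 0.83 × (1 − 0.73) = 0.0021962
  phishing: 0.20 × 0.48 × 0.42 × (1 − 0.52) = 0.019354
  job scam: 0.35 × 0.38 × 0.94 × (1 − 0.28) = 0.090014
Normalizing constant Z = 0.006072 + 0.013789 + 0.0021962 + 0.019354 + 0.090014 = 0.13143.
P(legitimate marketing | evidence) = 0.006072 / 0.13143 ≈ 0.046
P(survey request | evidence) = 0.013789 / 0.13143 ≈ 0.105
P(newsletter | evidence) = 0.0021962 / 0.13143 ≈ 0.017
P(phishing | evidence) = 0.019354 / 0.13143 ≈ 0.147
P(job scam | evidence) = 0.090014 / 0.13143 ≈ 0.685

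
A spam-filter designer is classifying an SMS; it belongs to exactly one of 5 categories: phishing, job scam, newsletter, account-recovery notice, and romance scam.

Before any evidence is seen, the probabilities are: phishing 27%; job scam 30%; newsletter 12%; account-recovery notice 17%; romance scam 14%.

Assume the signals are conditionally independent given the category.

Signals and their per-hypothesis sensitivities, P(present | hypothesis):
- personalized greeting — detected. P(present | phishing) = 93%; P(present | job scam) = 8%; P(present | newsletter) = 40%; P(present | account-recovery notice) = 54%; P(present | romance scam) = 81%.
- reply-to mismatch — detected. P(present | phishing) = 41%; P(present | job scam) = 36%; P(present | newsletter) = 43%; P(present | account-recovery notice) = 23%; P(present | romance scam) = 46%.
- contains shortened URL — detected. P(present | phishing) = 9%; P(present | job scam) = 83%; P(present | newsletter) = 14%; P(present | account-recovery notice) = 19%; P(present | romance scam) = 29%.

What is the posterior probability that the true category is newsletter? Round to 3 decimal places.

For each hypothesis, the unnormalized posterior weight is prior × product of the signal likelihoods:
  phishing: 0.27 × 0.93 × 0.41 × 0.09 = 0.0092656
  job scam: 0.30 × 0.08 × 0.36 × 0.83 = 0.0071712
  newsletter: 0.12 × 0.40 × 0.43 × 0.14 = 0.0028896
  account-recovery notice: 0.17 × 0.54 × 0.23 × 0.19 = 0.0040117
  romance scam: 0.14 × 0.81 × 0.46 × 0.29 = 0.015128
Marginal likelihood of the evidence = 0.038466.
P(newsletter | evidence) = 0.0028896 / 0.038466 ≈ 0.075.

0.075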